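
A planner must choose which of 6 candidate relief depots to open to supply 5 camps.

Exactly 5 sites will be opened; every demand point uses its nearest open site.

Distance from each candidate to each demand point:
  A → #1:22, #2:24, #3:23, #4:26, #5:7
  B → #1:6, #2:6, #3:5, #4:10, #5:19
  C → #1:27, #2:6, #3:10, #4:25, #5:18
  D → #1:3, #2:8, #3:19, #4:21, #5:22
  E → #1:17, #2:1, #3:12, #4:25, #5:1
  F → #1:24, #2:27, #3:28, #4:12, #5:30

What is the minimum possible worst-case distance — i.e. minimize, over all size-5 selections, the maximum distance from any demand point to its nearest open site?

Open {A, B, C, D, E}.
  Farthest demand point is #4 at distance 10 (to B); all others are ≤ 10.
With {A, B, C, D, F} the worst case is 10.
With {A, B, C, E, F} the worst case is 10.
No size-5 selection achieves below 10.

10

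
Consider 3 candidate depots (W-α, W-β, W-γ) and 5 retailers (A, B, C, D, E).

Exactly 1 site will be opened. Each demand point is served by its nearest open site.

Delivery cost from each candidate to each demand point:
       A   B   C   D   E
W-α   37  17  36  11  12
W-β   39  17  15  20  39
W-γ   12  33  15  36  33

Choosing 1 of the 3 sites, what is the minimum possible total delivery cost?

Open {W-α}.
  A→W-α 37, B→W-α 17, C→W-α 36, D→W-α 11, E→W-α 12  ⇒ total 113.
Compare {W-γ}: total 129.
Compare {W-β}: total 130.

113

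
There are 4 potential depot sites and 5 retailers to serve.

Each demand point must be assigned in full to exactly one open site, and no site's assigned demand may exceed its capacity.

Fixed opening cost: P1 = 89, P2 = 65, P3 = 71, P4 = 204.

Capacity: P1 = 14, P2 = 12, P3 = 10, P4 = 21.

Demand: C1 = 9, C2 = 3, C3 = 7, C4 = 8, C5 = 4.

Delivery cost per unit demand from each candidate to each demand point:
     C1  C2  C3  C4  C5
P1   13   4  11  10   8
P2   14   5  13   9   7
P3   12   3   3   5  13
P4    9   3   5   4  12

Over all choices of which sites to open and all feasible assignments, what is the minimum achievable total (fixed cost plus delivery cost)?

Open {P3, P4}; cheapest assignment that respects the capacities:
  P3 (cap 10, load 10): C2, C3 — cost 3×3 + 7×3 = 30
  P4 (cap 21, load 21): C1, C4, C5 — cost 9×9 + 8×4 + 4×12 = 161
  Shipping 191, fixed 275 → total 466.
  Any other capacity-feasible assignment to {P3, P4} ships for at least 191.
Compare {P1, P2, P3}: its best feasible assignment gives total 472.
Compare {P2, P4}: its best feasible assignment gives total 494.
Every other set of open sites that can feasibly serve all demand totals ≥ 472 even under its best assignment. Minimum: 466.

466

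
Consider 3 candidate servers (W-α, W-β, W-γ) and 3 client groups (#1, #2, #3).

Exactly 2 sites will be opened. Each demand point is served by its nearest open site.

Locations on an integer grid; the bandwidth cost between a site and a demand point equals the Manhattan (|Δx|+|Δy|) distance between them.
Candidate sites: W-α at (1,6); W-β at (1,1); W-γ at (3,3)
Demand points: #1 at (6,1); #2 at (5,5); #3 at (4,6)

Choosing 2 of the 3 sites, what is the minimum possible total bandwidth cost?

12

Open {W-α, W-γ}.
  #1→W-γ 5, #2→W-γ 4, #3→W-α 3  ⇒ total 12.
Compare {W-α, W-β}: total 13.
Compare {W-β, W-γ}: total 13.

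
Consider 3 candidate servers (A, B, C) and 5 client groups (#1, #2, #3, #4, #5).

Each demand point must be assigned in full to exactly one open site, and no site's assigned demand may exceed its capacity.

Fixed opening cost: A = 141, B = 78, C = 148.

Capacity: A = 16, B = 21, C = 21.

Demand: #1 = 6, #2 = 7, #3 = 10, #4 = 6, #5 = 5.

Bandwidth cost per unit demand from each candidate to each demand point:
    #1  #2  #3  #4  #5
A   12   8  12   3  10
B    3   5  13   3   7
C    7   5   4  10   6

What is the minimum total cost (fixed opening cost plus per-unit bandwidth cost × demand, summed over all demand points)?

367

Open {B, C}; cheapest assignment that respects the capacities:
  B (cap 21, load 19): #1, #2, #4 — cost 6×3 + 7×5 + 6×3 = 71
  C (cap 21, load 15): #3, #5 — cost 10×4 + 5×6 = 70
  Shipping 141, fixed 226 → total 367.
  Any other capacity-feasible assignment to {B, C} ships for at least 141.
Compare {A, B}: its best feasible assignment gives total 445.
Compare {A, C}: its best feasible assignment gives total 475.
Every other set of open sites that can feasibly serve all demand totals ≥ 445 even under its best assignment. Minimum: 367.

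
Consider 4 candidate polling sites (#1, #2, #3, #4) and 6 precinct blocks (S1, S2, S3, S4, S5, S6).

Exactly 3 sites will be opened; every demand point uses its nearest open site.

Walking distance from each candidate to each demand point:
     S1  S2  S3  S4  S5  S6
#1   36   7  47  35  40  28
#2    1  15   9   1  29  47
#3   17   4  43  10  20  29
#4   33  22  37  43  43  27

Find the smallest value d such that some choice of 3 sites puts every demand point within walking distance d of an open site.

Open {#2, #3, #4}.
  Farthest demand point is S6 at walking distance 27 (to #4); all others are ≤ 27.
With {#1, #2, #3} the worst case is 28.
With {#1, #2, #4} the worst case is 29.
No size-3 selection achieves below 27.

27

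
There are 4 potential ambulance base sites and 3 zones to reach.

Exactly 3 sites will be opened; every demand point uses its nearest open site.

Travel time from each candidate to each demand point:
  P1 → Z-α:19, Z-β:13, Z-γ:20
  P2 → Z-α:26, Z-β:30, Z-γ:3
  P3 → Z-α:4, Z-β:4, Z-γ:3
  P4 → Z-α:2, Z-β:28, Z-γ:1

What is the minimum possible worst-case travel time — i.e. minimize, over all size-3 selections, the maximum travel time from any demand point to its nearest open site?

Open {P1, P2, P3}.
  Farthest demand point is Z-α at travel time 4 (to P3); all others are ≤ 4.
With {P1, P3, P4} the worst case is 4.
With {P2, P3, P4} the worst case is 4.
No size-3 selection achieves below 4.

4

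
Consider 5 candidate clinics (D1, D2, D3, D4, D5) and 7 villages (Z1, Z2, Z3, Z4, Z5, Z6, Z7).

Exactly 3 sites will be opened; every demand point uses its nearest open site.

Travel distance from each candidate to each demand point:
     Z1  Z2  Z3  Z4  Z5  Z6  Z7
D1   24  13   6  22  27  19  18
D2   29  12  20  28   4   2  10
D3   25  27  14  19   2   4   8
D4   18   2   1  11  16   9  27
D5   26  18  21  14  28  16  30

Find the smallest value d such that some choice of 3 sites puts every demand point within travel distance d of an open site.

18

Open {D1, D2, D4}.
  Farthest demand point is Z1 at travel distance 18 (to D4); all others are ≤ 18.
With {D1, D3, D4} the worst case is 18.
With {D1, D4, D5} the worst case is 18.
No size-3 selection achieves below 18.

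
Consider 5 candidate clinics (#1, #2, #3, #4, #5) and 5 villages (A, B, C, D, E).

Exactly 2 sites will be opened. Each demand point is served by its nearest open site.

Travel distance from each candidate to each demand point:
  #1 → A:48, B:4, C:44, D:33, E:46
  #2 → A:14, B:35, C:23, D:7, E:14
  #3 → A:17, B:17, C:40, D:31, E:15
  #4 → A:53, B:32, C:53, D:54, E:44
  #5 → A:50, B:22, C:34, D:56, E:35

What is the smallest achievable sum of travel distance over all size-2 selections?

62

Open {#1, #2}.
  A→#2 14, B→#1 4, C→#2 23, D→#2 7, E→#2 14  ⇒ total 62.
Compare {#2, #3}: total 75.
Compare {#2, #5}: total 80.
No size-2 selection does better; minimum is 62.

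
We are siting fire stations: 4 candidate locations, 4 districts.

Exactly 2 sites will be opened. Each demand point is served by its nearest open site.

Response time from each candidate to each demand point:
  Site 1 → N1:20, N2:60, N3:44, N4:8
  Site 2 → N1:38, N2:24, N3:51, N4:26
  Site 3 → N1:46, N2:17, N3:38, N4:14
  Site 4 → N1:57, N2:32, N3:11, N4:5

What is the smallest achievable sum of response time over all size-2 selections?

Open {Site 1, Site 4}.
  N1→Site 1 20, N2→Site 4 32, N3→Site 4 11, N4→Site 4 5  ⇒ total 68.
Compare {Site 2, Site 4}: total 78.
Compare {Site 3, Site 4}: total 79.
No size-2 selection does better; minimum is 68.

68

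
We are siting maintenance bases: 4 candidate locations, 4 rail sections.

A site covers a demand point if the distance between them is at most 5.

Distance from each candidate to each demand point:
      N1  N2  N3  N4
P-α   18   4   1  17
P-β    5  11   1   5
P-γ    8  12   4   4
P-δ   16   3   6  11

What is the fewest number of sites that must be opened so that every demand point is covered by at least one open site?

2

Coverage sets (demand points within 5 of each site):
  P-α: {N2, N3}
  P-β: {N1, N3, N4}
  P-γ: {N3, N4}
  P-δ: {N2}
No single site covers all 4 demand points.
But {P-α, P-β} covers everything, so the minimum is 2.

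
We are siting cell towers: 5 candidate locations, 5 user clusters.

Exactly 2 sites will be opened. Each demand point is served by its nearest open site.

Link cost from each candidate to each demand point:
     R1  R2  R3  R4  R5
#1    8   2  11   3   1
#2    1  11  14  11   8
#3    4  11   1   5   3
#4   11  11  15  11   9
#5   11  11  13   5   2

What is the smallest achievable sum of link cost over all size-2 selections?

11

Open {#1, #3}.
  R1→#3 4, R2→#1 2, R3→#3 1, R4→#1 3, R5→#1 1  ⇒ total 11.
Compare {#1, #2}: total 18.
Compare {#2, #3}: total 21.
No size-2 selection does better; minimum is 11.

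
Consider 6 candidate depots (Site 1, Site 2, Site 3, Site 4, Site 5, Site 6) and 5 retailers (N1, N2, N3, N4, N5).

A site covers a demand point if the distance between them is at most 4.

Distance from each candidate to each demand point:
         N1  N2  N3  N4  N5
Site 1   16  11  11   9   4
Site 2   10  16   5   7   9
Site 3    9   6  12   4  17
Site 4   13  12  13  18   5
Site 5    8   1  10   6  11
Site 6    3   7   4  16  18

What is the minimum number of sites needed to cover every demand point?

Coverage sets (demand points within 4 of each site):
  Site 1: {N5}
  Site 2: {}
  Site 3: {N4}
  Site 4: {}
  Site 5: {N2}
  Site 6: {N1, N3}
No 3 sites suffice: every size-3 union leaves at least one demand point uncovered.
But {Site 1, Site 3, Site 5, Site 6} covers everything, so the minimum is 4.

4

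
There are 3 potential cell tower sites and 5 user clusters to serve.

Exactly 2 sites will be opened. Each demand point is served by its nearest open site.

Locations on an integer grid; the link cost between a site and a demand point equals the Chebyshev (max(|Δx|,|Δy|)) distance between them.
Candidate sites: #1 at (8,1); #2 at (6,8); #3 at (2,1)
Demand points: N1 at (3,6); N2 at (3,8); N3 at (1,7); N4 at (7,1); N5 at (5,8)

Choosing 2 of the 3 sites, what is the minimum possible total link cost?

Open {#1, #2}.
  N1→#2 3, N2→#2 3, N3→#2 5, N4→#1 1, N5→#2 1  ⇒ total 13.
Compare {#2, #3}: total 17.
Compare {#1, #3}: total 26.

13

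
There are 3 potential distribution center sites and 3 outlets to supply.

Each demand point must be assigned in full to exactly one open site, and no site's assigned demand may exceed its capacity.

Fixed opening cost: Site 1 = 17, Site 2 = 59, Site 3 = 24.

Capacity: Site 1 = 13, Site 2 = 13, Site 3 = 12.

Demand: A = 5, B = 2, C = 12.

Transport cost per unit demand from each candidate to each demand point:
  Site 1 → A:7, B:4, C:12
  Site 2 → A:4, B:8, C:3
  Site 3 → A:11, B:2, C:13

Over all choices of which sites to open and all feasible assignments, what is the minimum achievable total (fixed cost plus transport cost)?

Open {Site 1, Site 2}; cheapest assignment that respects the capacities:
  Site 1 (cap 13, load 7): A, B — cost 5×7 + 2×4 = 43
  Site 2 (cap 13, load 12): C — cost 12×3 = 36
  Shipping 79, fixed 76 → total 155.
  Any other capacity-feasible assignment to {Site 1, Site 2} ships for at least 79.
Compare {Site 1, Site 2, Site 3}: its best feasible assignment gives total 175.
Compare {Site 2, Site 3}: its best feasible assignment gives total 178.
Every other set of open sites that can feasibly serve all demand totals ≥ 175 even under its best assignment. Minimum: 155.

155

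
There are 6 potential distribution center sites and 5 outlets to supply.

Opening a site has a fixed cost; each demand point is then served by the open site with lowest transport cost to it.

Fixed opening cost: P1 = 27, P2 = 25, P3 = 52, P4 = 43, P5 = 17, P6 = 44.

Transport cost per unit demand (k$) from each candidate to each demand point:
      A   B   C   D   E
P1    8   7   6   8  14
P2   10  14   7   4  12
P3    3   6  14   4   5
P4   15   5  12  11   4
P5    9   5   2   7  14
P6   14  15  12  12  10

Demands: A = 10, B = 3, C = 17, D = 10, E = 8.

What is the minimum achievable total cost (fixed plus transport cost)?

Open {P3, P5}: assign each demand point to its cheapest open site.
  A→P3 10×3=30, B→P5 3×5=15, C→P5 17×2=34, D→P3 10×4=40, E→P3 8×5=40
  transport cost 159, fixed 69 → total 228.
Compare {P2, P3, P5}: transport cost 159 + fixed 94 = 253.
Compare {P1, P3, P5}: transport cost 159 + fixed 96 = 255.
Compare {P3, P4, P5}: transport cost 151 + fixed 112 = 263.
All other subsets cost ≥ 253. Minimum total cost: 228.

228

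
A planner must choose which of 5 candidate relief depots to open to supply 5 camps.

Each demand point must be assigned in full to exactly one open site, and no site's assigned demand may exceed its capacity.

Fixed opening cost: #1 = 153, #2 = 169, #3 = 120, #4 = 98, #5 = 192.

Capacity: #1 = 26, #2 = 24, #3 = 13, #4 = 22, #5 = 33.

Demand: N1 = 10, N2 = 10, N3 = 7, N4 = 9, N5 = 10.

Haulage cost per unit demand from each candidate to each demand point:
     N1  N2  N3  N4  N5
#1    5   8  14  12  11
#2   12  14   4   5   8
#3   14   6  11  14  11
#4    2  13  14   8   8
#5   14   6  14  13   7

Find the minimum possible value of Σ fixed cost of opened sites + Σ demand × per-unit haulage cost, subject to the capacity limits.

610

Open {#4, #5}; cheapest assignment that respects the capacities:
  #4 (cap 22, load 19): N1, N4 — cost 10×2 + 9×8 = 92
  #5 (cap 33, load 27): N2, N3, N5 — cost 10×6 + 7×14 + 10×7 = 228
  Shipping 320, fixed 290 → total 610.
  Any other capacity-feasible assignment to {#4, #5} ships for at least 320.
Compare {#2, #3, #4}: its best feasible assignment gives total 620.
Compare {#1, #4}: its best feasible assignment gives total 637.
Every other set of open sites that can feasibly serve all demand totals ≥ 620 even under its best assignment. Minimum: 610.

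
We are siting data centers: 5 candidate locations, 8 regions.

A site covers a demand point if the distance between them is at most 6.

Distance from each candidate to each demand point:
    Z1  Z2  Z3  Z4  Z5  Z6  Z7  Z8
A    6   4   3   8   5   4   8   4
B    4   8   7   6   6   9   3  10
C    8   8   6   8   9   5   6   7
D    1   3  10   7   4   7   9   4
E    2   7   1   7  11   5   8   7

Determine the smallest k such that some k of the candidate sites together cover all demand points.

2

Coverage sets (demand points within 6 of each site):
  A: {Z1, Z2, Z3, Z5, Z6, Z8}
  B: {Z1, Z4, Z5, Z7}
  C: {Z3, Z6, Z7}
  D: {Z1, Z2, Z5, Z8}
  E: {Z1, Z3, Z6}
No single site covers all 8 demand points.
But {A, B} covers everything, so the minimum is 2.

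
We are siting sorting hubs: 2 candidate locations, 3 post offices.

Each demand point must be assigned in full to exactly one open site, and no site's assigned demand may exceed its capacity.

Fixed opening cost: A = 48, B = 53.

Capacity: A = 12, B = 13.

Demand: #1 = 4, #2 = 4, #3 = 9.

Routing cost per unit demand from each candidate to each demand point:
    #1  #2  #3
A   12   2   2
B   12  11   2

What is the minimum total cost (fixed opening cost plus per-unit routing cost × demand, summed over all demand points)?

175

Open {A, B}; cheapest assignment that respects the capacities:
  A (cap 12, load 8): #1, #2 — cost 4×12 + 4×2 = 56
  B (cap 13, load 9): #3 — cost 9×2 = 18
  Shipping 74, fixed 101 → total 175.
  Any other capacity-feasible assignment to {A, B} ships for at least 74.
Total demand is 17 and no other set of sites has combined capacity ≥ 17, so {A, B} is the only feasible choice of open sites. Minimum: 175.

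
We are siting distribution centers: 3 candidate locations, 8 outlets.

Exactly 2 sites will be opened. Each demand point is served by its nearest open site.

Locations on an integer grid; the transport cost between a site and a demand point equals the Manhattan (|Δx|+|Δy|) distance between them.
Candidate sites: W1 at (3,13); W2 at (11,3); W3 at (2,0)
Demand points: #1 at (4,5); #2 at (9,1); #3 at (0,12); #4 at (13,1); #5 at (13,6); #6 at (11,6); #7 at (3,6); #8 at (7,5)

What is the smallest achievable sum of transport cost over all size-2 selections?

Open {W1, W2}.
  #1→W1 9, #2→W2 4, #3→W1 4, #4→W2 4, #5→W2 5, #6→W2 3, #7→W1 7, #8→W2 6  ⇒ total 42.
Compare {W2, W3}: total 50.
Compare {W1, W3}: total 80.

42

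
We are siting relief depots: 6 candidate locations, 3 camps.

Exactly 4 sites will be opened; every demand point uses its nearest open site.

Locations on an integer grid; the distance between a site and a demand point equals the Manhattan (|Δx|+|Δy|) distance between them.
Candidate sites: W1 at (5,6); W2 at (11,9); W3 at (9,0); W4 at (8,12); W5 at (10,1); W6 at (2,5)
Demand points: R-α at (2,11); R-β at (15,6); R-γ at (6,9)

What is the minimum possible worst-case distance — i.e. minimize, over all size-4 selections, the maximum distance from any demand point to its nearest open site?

7

Open {W1, W2, W3, W4}.
  Farthest demand point is R-α at distance 7 (to W4); all others are ≤ 7.
With {W1, W2, W3, W6} the worst case is 7.
With {W1, W2, W4, W5} the worst case is 7.
No size-4 selection achieves below 7.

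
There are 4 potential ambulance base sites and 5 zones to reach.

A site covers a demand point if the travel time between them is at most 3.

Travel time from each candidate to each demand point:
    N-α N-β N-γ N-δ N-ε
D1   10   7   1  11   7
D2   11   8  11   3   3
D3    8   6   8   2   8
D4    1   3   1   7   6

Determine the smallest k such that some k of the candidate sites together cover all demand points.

2

Coverage sets (demand points within 3 of each site):
  D1: {N-γ}
  D2: {N-δ, N-ε}
  D3: {N-δ}
  D4: {N-α, N-β, N-γ}
No single site covers all 5 demand points.
But {D2, D4} covers everything, so the minimum is 2.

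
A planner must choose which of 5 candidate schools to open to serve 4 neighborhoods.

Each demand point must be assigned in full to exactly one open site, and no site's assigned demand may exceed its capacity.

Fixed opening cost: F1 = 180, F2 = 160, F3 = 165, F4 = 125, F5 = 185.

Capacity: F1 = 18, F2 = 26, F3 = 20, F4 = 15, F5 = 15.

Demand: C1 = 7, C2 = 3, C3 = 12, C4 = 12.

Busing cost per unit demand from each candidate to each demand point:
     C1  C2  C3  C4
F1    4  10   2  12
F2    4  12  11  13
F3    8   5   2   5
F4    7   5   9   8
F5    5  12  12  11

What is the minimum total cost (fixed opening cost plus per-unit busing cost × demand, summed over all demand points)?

481

Open {F3, F4}; cheapest assignment that respects the capacities:
  F3 (cap 20, load 19): C1, C3 — cost 7×8 + 12×2 = 80
  F4 (cap 15, load 15): C2, C4 — cost 3×5 + 12×8 = 111
  Shipping 191, fixed 290 → total 481.
  Any other capacity-feasible assignment to {F3, F4} ships for at least 191.
Compare {F1, F3}: its best feasible assignment gives total 515.
Compare {F2, F3}: its best feasible assignment gives total 548.
Every other set of open sites that can feasibly serve all demand totals ≥ 515 even under its best assignment. Minimum: 481.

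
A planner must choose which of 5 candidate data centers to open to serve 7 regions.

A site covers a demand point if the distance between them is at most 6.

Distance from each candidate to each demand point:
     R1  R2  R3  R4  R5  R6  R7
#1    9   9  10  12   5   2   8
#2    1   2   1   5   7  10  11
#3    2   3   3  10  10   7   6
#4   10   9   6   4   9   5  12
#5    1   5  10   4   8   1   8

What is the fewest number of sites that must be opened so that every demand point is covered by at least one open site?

3

Coverage sets (demand points within 6 of each site):
  #1: {R5, R6}
  #2: {R1, R2, R3, R4}
  #3: {R1, R2, R3, R7}
  #4: {R3, R4, R6}
  #5: {R1, R2, R4, R6}
No 2 sites suffice: every size-2 union leaves at least one demand point uncovered.
But {#1, #2, #3} covers everything, so the minimum is 3.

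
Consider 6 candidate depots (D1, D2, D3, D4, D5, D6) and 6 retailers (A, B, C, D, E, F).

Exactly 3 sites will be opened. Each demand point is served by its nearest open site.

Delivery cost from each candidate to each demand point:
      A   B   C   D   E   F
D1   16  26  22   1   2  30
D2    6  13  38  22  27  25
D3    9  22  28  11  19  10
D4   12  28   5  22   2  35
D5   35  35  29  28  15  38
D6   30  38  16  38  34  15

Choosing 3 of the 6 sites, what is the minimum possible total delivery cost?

Open {D2, D3, D4}.
  A→D2 6, B→D2 13, C→D4 5, D→D3 11, E→D4 2, F→D3 10  ⇒ total 47.
Compare {D1, D3, D4}: total 49.
Compare {D1, D2, D4}: total 52.
No size-3 selection does better; minimum is 47.

47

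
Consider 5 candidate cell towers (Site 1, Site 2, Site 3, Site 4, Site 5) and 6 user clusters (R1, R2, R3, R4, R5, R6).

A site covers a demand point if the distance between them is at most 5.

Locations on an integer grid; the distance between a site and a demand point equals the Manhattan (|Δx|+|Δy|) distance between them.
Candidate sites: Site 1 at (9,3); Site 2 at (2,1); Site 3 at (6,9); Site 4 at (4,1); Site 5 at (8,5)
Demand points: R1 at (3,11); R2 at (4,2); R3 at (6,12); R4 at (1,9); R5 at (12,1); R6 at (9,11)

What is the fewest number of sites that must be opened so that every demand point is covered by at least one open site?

3

Coverage sets (demand points within 5 of each site):
  Site 1: {R5}
  Site 2: {R2}
  Site 3: {R1, R3, R4, R6}
  Site 4: {R2}
  Site 5: {}
No 2 sites suffice: every size-2 union leaves at least one demand point uncovered.
But {Site 1, Site 2, Site 3} covers everything, so the minimum is 3.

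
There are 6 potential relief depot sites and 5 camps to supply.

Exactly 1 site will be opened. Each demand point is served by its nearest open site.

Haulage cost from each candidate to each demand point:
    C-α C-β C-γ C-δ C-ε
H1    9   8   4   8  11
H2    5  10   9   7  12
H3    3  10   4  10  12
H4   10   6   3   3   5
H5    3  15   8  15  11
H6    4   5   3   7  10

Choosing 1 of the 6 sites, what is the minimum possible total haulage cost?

27

Open {H4}.
  C-α→H4 10, C-β→H4 6, C-γ→H4 3, C-δ→H4 3, C-ε→H4 5  ⇒ total 27.
Compare {H6}: total 29.
Compare {H3}: total 39.
No size-1 selection does better; minimum is 27.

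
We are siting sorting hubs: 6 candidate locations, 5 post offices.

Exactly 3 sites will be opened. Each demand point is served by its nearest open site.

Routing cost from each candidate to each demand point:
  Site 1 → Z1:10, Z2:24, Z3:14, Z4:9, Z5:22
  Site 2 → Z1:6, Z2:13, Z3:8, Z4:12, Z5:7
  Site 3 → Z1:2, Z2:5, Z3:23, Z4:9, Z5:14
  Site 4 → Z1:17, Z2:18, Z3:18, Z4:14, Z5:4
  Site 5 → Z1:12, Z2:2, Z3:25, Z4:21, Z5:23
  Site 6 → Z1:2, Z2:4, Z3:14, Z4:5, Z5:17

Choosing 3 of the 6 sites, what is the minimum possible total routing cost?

Open {Site 2, Site 4, Site 6}.
  Z1→Site 6 2, Z2→Site 6 4, Z3→Site 2 8, Z4→Site 6 5, Z5→Site 4 4  ⇒ total 23.
Compare {Site 2, Site 5, Site 6}: total 24.
Compare {Site 1, Site 2, Site 6}: total 26.
No size-3 selection does better; minimum is 23.

23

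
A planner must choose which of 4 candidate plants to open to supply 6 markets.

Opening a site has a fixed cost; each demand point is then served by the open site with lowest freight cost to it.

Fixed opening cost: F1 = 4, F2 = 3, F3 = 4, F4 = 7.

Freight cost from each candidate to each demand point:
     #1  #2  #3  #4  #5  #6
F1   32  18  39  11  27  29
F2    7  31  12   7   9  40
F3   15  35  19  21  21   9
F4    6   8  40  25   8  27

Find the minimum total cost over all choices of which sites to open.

Open {F2, F3, F4}: assign each demand point to its cheapest open site.
  #1→F4 6, #2→F4 8, #3→F2 12, #4→F2 7, #5→F4 8, #6→F3 9
  freight cost 50, fixed 14 → total 64.
Compare {F1, F2, F3, F4}: freight cost 50 + fixed 18 = 68.
Compare {F1, F2, F3}: freight cost 62 + fixed 11 = 73.
Compare {F1, F3, F4}: freight cost 61 + fixed 15 = 76.
All other subsets cost ≥ 68. Minimum total cost: 64.

64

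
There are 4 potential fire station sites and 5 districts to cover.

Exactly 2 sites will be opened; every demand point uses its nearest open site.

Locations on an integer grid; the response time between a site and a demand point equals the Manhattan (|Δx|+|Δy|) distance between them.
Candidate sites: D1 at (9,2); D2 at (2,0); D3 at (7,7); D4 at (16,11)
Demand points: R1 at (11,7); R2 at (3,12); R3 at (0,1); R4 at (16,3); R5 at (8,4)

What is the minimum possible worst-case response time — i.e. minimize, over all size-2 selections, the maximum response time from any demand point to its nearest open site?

10

Open {D1, D3}.
  Farthest demand point is R3 at response time 10 (to D1); all others are ≤ 10.
With {D1, D2} the worst case is 13.
With {D2, D3} the worst case is 13.
No size-2 selection achieves below 10.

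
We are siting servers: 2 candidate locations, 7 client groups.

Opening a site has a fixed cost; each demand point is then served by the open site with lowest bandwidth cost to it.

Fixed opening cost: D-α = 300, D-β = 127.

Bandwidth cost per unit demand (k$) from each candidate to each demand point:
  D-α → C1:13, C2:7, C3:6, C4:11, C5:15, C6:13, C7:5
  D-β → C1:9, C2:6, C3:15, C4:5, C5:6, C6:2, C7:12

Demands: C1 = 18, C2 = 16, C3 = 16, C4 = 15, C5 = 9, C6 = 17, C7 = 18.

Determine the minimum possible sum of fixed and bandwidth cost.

Open {D-β}: assign each demand point to its cheapest open site.
  C1→D-β 18×9=162, C2→D-β 16×6=96, C3→D-β 16×15=240, C4→D-β 15×5=75, C5→D-β 9×6=54, C6→D-β 17×2=34, C7→D-β 18×12=216
  bandwidth cost 877, fixed 127 → total 1004.
Compare {D-α, D-β}: bandwidth cost 607 + fixed 427 = 1034.
Compare {D-α}: bandwidth cost 1053 + fixed 300 = 1353.

1004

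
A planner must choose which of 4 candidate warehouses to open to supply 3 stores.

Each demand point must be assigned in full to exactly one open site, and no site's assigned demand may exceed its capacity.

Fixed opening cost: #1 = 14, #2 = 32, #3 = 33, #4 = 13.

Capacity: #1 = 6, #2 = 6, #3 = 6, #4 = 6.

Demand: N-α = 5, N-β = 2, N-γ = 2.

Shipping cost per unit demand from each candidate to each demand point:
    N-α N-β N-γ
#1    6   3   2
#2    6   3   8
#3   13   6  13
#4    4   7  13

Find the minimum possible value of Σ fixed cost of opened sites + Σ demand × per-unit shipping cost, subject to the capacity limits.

57

Open {#1, #4}; cheapest assignment that respects the capacities:
  #1 (cap 6, load 4): N-β, N-γ — cost 2×3 + 2×2 = 10
  #4 (cap 6, load 5): N-α — cost 5×4 = 20
  Shipping 30, fixed 27 → total 57.
  Any other capacity-feasible assignment to {#1, #4} ships for at least 30.
Compare {#1, #2}: its best feasible assignment gives total 86.
Compare {#2, #4}: its best feasible assignment gives total 87.
Every other set of open sites that can feasibly serve all demand totals ≥ 86 even under its best assignment. Minimum: 57.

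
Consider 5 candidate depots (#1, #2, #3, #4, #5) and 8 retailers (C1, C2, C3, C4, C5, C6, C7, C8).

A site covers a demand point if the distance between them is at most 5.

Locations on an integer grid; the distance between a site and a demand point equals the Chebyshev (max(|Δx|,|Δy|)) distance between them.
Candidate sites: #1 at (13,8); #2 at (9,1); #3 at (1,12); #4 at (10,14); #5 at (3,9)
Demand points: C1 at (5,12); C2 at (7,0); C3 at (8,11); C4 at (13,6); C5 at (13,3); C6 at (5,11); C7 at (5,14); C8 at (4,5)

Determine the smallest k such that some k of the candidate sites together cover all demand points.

Coverage sets (demand points within 5 of each site):
  #1: {C3, C4, C5}
  #2: {C2, C4, C5, C8}
  #3: {C1, C6, C7}
  #4: {C1, C3, C6, C7}
  #5: {C1, C3, C6, C7, C8}
No single site covers all 8 demand points.
But {#2, #4} covers everything, so the minimum is 2.

2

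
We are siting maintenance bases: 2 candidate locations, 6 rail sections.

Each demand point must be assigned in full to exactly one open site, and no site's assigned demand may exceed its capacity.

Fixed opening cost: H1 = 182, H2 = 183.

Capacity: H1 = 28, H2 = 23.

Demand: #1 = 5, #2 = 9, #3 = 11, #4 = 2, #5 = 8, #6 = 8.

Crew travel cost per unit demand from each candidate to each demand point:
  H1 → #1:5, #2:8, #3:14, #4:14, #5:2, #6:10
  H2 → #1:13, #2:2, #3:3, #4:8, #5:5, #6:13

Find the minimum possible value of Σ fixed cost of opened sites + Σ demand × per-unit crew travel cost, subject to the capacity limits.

Open {H1, H2}; cheapest assignment that respects the capacities:
  H1 (cap 28, load 21): #1, #5, #6 — cost 5×5 + 8×2 + 8×10 = 121
  H2 (cap 23, load 22): #2, #3, #4 — cost 9×2 + 11×3 + 2×8 = 67
  Shipping 188, fixed 365 → total 553.
  Any other capacity-feasible assignment to {H1, H2} ships for at least 188.
Total demand is 43 and no other set of sites has combined capacity ≥ 43, so {H1, H2} is the only feasible choice of open sites. Minimum: 553.

553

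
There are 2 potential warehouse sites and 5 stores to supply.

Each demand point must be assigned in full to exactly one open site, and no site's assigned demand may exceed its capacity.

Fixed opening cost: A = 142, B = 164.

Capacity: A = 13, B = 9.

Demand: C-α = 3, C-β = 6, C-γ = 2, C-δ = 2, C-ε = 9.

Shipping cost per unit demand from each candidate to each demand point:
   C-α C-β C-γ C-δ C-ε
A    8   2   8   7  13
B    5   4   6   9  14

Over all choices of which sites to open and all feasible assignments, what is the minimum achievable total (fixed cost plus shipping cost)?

Open {A, B}; cheapest assignment that respects the capacities:
  A (cap 13, load 13): C-γ, C-δ, C-ε — cost 2×8 + 2×7 + 9×13 = 147
  B (cap 9, load 9): C-α, C-β — cost 3×5 + 6×4 = 39
  Shipping 186, fixed 306 → total 492.
  Any other capacity-feasible assignment to {A, B} ships for at least 186.
Total demand is 22 and no other set of sites has combined capacity ≥ 22, so {A, B} is the only feasible choice of open sites. Minimum: 492.

492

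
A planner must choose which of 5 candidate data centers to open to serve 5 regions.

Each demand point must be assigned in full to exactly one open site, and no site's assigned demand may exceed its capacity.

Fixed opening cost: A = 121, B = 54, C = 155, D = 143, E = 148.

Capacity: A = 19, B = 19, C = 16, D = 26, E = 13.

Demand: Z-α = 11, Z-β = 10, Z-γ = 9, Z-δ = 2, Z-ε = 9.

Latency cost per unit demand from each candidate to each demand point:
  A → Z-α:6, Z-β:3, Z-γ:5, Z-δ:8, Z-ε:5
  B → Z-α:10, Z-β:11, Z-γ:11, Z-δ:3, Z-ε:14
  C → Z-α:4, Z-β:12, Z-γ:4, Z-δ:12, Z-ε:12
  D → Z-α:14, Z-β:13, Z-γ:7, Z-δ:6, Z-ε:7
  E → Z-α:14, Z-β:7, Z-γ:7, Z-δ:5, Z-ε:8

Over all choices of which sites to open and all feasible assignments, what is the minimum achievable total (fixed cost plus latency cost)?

Open {A, B, C}; cheapest assignment that respects the capacities:
  A (cap 19, load 19): Z-β, Z-ε — cost 10×3 + 9×5 = 75
  B (cap 19, load 11): Z-γ, Z-δ — cost 9×11 + 2×3 = 105
  C (cap 16, load 11): Z-α — cost 11×4 = 44
  Shipping 224, fixed 330 → total 554.
  Any other capacity-feasible assignment to {A, B, C} ships for at least 224.
Compare {A, D}: its best feasible assignment gives total 568.
Compare {A, B, D}: its best feasible assignment gives total 572.
Every other set of open sites that can feasibly serve all demand totals ≥ 568 even under its best assignment. Minimum: 554.

554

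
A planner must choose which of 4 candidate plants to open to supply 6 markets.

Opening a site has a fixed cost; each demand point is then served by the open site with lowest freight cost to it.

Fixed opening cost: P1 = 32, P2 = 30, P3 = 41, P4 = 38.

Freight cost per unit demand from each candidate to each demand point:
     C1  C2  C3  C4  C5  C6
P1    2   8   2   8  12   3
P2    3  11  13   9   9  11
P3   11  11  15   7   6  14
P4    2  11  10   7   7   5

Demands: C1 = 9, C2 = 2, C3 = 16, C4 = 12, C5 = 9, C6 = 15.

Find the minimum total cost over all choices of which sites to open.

Open {P1, P3}: assign each demand point to its cheapest open site.
  C1→P1 9×2=18, C2→P1 2×8=16, C3→P1 16×2=32, C4→P3 12×7=84, C5→P3 9×6=54, C6→P1 15×3=45
  freight cost 249, fixed 73 → total 322.
Compare {P1, P4}: freight cost 258 + fixed 70 = 328.
Compare {P1}: freight cost 315 + fixed 32 = 347.
Compare {P1, P2}: freight cost 288 + fixed 62 = 350.
All other subsets cost ≥ 328. Minimum total cost: 322.

322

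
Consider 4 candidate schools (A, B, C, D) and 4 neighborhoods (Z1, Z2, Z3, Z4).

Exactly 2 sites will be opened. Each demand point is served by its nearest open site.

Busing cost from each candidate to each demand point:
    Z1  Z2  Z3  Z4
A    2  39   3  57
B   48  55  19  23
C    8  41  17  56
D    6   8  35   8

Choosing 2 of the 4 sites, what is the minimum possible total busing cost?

21

Open {A, D}.
  Z1→A 2, Z2→D 8, Z3→A 3, Z4→D 8  ⇒ total 21.
Compare {C, D}: total 39.
Compare {B, D}: total 41.
No size-2 selection does better; minimum is 21.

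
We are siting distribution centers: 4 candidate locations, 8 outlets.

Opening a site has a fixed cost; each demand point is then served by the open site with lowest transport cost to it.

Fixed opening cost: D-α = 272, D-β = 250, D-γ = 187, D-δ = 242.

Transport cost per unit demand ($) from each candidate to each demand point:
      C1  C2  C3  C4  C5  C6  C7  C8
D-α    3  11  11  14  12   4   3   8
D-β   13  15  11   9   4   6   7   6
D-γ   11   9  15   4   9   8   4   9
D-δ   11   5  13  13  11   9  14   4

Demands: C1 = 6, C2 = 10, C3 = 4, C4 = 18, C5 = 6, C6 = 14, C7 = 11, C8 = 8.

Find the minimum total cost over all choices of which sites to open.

757

Open {D-γ}: assign each demand point to its cheapest open site.
  C1→D-γ 6×11=66, C2→D-γ 10×9=90, C3→D-γ 4×15=60, C4→D-γ 18×4=72, C5→D-γ 6×9=54, C6→D-γ 14×8=112, C7→D-γ 11×4=44, C8→D-γ 8×9=72
  transport cost 570, fixed 187 → total 757.
Compare {D-α, D-γ}: transport cost 431 + fixed 459 = 890.
Compare {D-β, D-γ}: transport cost 472 + fixed 437 = 909.
Compare {D-γ, D-δ}: transport cost 482 + fixed 429 = 911.
All other subsets cost ≥ 890. Minimum total cost: 757.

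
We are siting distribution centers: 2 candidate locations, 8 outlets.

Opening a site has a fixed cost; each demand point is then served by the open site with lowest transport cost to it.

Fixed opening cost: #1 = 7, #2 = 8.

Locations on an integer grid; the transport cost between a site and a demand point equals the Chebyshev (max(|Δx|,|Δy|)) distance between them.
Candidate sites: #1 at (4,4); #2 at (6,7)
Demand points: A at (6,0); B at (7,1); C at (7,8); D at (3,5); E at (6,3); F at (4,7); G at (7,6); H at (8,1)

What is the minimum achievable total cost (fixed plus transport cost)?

31

Open {#1}: assign each demand point to its cheapest open site.
  A→#1 4, B→#1 3, C→#1 4, D→#1 1, E→#1 2, F→#1 3, G→#1 3, H→#1 4
  transport cost 24, fixed 7 → total 31.
Compare {#1, #2}: transport cost 18 + fixed 15 = 33.
Compare {#2}: transport cost 30 + fixed 8 = 38.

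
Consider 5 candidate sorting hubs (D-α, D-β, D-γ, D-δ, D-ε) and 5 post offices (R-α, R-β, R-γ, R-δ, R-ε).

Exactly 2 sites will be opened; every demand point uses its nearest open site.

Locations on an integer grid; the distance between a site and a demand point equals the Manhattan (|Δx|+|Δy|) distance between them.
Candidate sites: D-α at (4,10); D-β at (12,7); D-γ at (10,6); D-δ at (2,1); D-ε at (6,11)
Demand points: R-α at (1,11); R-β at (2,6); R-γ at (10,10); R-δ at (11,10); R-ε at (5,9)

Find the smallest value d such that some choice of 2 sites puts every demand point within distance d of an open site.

6

Open {D-α, D-β}.
  Farthest demand point is R-β at distance 6 (to D-α); all others are ≤ 6.
With {D-α, D-γ} the worst case is 6.
With {D-α, D-ε} the worst case is 6.
No size-2 selection achieves below 6.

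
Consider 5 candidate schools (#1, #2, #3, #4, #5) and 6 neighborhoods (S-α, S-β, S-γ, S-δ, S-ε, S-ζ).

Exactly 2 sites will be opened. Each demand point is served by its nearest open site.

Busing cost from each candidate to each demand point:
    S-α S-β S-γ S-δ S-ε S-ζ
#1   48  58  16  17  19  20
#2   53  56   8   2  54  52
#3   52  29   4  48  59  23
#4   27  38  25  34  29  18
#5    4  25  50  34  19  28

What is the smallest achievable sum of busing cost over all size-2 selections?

Open {#2, #5}.
  S-α→#5 4, S-β→#5 25, S-γ→#2 8, S-δ→#2 2, S-ε→#5 19, S-ζ→#5 28  ⇒ total 86.
Compare {#1, #5}: total 101.
Compare {#3, #5}: total 109.
No size-2 selection does better; minimum is 86.

86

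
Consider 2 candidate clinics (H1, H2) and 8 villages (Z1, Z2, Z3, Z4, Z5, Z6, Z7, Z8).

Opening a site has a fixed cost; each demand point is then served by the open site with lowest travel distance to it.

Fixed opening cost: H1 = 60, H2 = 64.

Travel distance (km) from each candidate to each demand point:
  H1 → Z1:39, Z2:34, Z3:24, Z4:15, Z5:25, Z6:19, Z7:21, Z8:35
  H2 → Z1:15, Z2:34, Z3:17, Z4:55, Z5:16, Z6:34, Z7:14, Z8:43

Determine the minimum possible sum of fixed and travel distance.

272

Open {H1}: assign each demand point to its cheapest open site.
  Z1→H1 39, Z2→H1 34, Z3→H1 24, Z4→H1 15, Z5→H1 25, Z6→H1 19, Z7→H1 21, Z8→H1 35
  travel distance 212, fixed 60 → total 272.
Compare {H1, H2}: travel distance 165 + fixed 124 = 289.
Compare {H2}: travel distance 228 + fixed 64 = 292.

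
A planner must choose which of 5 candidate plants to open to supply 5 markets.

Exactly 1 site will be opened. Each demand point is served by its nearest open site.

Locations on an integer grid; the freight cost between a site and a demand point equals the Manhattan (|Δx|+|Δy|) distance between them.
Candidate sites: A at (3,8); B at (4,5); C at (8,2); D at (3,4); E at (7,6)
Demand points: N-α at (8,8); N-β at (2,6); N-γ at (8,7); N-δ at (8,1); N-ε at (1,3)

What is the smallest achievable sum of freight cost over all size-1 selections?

Open {E}.
  N-α→E 3, N-β→E 5, N-γ→E 2, N-δ→E 6, N-ε→E 9  ⇒ total 25.
Compare {B}: total 29.
Compare {C}: total 30.
No size-1 selection does better; minimum is 25.

25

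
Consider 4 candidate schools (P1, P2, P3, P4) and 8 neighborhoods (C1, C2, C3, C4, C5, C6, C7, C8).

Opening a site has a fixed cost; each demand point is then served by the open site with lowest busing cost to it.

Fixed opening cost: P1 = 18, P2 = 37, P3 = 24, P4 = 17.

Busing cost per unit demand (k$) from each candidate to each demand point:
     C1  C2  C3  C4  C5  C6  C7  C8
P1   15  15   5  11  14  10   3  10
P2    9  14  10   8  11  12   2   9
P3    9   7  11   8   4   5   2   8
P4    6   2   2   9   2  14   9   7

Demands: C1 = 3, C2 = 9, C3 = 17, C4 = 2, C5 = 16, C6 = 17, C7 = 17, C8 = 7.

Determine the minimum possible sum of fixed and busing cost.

327

Open {P3, P4}: assign each demand point to its cheapest open site.
  C1→P4 3×6=18, C2→P4 9×2=18, C3→P4 17×2=34, C4→P3 2×8=16, C5→P4 16×2=32, C6→P3 17×5=85, C7→P3 17×2=34, C8→P4 7×7=49
  busing cost 286, fixed 41 → total 327.
Compare {P1, P3, P4}: busing cost 286 + fixed 59 = 345.
Compare {P2, P3, P4}: busing cost 286 + fixed 78 = 364.
Compare {P1, P2, P3, P4}: busing cost 286 + fixed 96 = 382.
All other subsets cost ≥ 345. Minimum total cost: 327.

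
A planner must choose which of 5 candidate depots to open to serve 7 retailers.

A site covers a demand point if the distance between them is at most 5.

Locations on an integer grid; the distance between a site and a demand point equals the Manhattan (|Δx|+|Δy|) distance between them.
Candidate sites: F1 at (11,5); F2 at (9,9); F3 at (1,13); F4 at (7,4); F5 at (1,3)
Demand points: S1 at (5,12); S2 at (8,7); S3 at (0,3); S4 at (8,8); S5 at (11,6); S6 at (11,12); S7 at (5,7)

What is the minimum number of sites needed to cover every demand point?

Coverage sets (demand points within 5 of each site):
  F1: {S2, S5}
  F2: {S2, S4, S5, S6}
  F3: {S1}
  F4: {S2, S4, S7}
  F5: {S3}
No 3 sites suffice: every size-3 union leaves at least one demand point uncovered.
But {F2, F3, F4, F5} covers everything, so the minimum is 4.

4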